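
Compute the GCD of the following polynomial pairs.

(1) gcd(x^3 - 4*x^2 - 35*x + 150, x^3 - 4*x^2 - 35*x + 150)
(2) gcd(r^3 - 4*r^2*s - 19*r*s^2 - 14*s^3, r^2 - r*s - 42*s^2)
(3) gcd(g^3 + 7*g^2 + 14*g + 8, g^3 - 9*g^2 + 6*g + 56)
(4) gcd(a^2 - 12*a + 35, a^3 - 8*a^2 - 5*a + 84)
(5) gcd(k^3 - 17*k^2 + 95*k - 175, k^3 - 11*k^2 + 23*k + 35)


(1) = gcd((x - 5)^2*(x + 6), (x - 5)^2*(x + 6)) = x^3 - 4*x^2 - 35*x + 150
(2) = r - 7*s
(3) = g + 2
(4) = gcd((a - 7)*(a - 5), (a - 7)*(a - 4)*(a + 3)) = a - 7
(5) = gcd((k - 7)*(k - 5)^2, (k - 7)*(k - 5)*(k + 1)) = k^2 - 12*k + 35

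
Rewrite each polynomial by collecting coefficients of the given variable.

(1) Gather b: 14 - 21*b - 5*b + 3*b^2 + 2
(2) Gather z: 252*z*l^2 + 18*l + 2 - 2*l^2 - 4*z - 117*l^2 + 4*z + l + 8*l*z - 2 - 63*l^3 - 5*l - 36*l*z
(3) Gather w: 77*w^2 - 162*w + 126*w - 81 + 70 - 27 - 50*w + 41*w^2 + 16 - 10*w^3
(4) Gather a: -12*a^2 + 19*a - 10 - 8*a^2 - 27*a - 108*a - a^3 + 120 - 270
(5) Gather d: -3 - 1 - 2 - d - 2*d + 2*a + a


(1) = 3*b^2 - 26*b + 16
(2) = -63*l^3 - 119*l^2 + 14*l + z*(252*l^2 - 28*l)
(3) = -10*w^3 + 118*w^2 - 86*w - 22
(4) = -a^3 - 20*a^2 - 116*a - 160
(5) = 3*a - 3*d - 6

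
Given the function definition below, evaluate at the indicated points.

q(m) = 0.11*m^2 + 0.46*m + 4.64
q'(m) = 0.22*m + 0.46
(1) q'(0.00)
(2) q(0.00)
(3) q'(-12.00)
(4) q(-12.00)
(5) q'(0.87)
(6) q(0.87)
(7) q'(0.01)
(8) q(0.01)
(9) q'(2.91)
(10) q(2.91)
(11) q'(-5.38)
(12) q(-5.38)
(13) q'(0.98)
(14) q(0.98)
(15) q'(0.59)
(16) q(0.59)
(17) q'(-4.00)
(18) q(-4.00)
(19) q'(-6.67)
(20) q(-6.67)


(1) = 0.46
(2) = 4.64
(3) = -2.18
(4) = 14.96
(5) = 0.65
(6) = 5.12
(7) = 0.46
(8) = 4.64
(9) = 1.10
(10) = 6.91
(11) = -0.72
(12) = 5.35
(13) = 0.68
(14) = 5.20
(15) = 0.59
(16) = 4.95
(17) = -0.42
(18) = 4.56
(19) = -1.01
(20) = 6.47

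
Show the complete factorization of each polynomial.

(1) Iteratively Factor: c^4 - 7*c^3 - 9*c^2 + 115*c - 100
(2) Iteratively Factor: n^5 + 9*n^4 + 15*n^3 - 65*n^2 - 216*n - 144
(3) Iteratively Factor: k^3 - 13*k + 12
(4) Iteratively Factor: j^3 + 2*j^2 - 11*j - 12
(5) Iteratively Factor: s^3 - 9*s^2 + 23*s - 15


(1) = (c - 5)*(c^3 - 2*c^2 - 19*c + 20) = (c - 5)^2*(c^2 + 3*c - 4) = (c - 5)^2*(c - 1)*(c + 4)
(2) = (n + 3)*(n^4 + 6*n^3 - 3*n^2 - 56*n - 48) = (n - 3)*(n + 3)*(n^3 + 9*n^2 + 24*n + 16) = (n - 3)*(n + 3)*(n + 4)*(n^2 + 5*n + 4) = (n - 3)*(n + 3)*(n + 4)^2*(n + 1)
(3) = (k + 4)*(k^2 - 4*k + 3) = (k - 3)*(k + 4)*(k - 1)
(4) = (j + 4)*(j^2 - 2*j - 3) = (j - 3)*(j + 4)*(j + 1)
(5) = (s - 3)*(s^2 - 6*s + 5) = (s - 3)*(s - 1)*(s - 5)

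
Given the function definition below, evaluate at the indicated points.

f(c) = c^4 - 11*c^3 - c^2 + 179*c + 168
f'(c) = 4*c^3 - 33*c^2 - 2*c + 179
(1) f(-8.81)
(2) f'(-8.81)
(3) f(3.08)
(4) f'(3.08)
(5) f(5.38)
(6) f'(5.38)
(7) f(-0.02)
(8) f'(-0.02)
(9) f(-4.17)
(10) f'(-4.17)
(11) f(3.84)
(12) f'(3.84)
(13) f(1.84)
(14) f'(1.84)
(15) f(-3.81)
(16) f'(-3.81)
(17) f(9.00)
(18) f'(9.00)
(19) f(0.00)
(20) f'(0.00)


(1) = 12059.43
(2) = -5099.90
(3) = 478.43
(4) = -23.34
(5) = 226.92
(6) = -164.04
(7) = 164.42
(8) = 179.03
(9) = 504.18
(10) = -676.54
(11) = 435.19
(12) = -88.79
(13) = 436.91
(14) = 88.51
(15) = 290.58
(16) = -513.64
(17) = 240.00
(18) = 404.00
(19) = 168.00
(20) = 179.00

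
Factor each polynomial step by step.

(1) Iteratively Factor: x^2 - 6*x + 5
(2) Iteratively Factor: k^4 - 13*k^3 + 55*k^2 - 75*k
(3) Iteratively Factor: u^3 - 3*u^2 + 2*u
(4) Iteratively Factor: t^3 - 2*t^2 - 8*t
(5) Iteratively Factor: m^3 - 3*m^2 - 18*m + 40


(1) = (x - 1)*(x - 5)
(2) = (k - 5)*(k^3 - 8*k^2 + 15*k) = (k - 5)*(k - 3)*(k^2 - 5*k) = k*(k - 5)*(k - 3)*(k - 5)
(3) = (u)*(u^2 - 3*u + 2) = u*(u - 1)*(u - 2)
(4) = (t + 2)*(t^2 - 4*t) = (t - 4)*(t + 2)*(t)
(5) = (m + 4)*(m^2 - 7*m + 10) = (m - 2)*(m + 4)*(m - 5)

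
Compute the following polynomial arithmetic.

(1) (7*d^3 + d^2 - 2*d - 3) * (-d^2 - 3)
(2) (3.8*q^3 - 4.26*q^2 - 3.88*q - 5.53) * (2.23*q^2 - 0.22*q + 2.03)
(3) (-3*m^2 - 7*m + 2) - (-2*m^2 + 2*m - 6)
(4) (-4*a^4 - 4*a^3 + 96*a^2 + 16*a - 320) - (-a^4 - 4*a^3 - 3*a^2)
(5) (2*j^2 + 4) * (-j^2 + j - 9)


(1) = -7*d^5 - d^4 - 19*d^3 + 6*d + 9
(2) = 8.474*q^5 - 10.3358*q^4 - 0.0012*q^3 - 20.1261*q^2 - 6.6598*q - 11.2259
(3) = -m^2 - 9*m + 8
(4) = -3*a^4 + 99*a^2 + 16*a - 320
(5) = -2*j^4 + 2*j^3 - 22*j^2 + 4*j - 36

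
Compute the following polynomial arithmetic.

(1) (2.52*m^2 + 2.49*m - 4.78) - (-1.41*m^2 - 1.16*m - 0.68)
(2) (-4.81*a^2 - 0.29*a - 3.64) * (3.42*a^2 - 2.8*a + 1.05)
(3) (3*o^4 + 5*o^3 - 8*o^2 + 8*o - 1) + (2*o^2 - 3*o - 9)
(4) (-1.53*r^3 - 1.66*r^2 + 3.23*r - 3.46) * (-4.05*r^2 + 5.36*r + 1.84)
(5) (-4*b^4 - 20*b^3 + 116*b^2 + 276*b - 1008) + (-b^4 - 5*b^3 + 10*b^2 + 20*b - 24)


(1) = 3.93*m^2 + 3.65*m - 4.1
(2) = -16.4502*a^4 + 12.4762*a^3 - 16.6873*a^2 + 9.8875*a - 3.822
(3) = 3*o^4 + 5*o^3 - 6*o^2 + 5*o - 10
(4) = 6.1965*r^5 - 1.4778*r^4 - 24.7943*r^3 + 28.2714*r^2 - 12.6024*r - 6.3664
(5) = -5*b^4 - 25*b^3 + 126*b^2 + 296*b - 1032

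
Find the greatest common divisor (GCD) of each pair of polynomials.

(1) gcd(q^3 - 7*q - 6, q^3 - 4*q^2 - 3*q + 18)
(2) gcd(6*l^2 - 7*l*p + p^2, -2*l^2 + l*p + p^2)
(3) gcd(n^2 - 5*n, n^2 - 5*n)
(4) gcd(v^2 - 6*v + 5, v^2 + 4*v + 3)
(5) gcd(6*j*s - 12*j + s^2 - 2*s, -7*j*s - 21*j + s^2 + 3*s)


(1) = q^2 - q - 6
(2) = gcd((-6*l + p)*(-l + p), (-l + p)*(2*l + p)) = -l + p
(3) = gcd(n*(n - 5), n*(n - 5)) = n^2 - 5*n
(4) = gcd((v - 5)*(v - 1), (v + 1)*(v + 3)) = 1
(5) = gcd((6*j + s)*(s - 2), (-7*j + s)*(s + 3)) = 1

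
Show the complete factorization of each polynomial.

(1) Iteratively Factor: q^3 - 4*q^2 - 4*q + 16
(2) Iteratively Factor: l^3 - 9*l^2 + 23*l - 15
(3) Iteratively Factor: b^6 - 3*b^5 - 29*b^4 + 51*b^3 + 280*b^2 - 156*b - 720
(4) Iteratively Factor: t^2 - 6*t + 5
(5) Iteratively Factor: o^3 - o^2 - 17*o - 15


(1) = (q - 2)*(q^2 - 2*q - 8) = (q - 4)*(q - 2)*(q + 2)
(2) = (l - 1)*(l^2 - 8*l + 15) = (l - 3)*(l - 1)*(l - 5)
(3) = (b - 4)*(b^5 + b^4 - 25*b^3 - 49*b^2 + 84*b + 180) = (b - 4)*(b + 2)*(b^4 - b^3 - 23*b^2 - 3*b + 90) = (b - 4)*(b + 2)*(b + 3)*(b^3 - 4*b^2 - 11*b + 30) = (b - 4)*(b + 2)*(b + 3)^2*(b^2 - 7*b + 10) = (b - 5)*(b - 4)*(b + 2)*(b + 3)^2*(b - 2)
(4) = (t - 5)*(t - 1)
(5) = (o + 3)*(o^2 - 4*o - 5) = (o + 1)*(o + 3)*(o - 5)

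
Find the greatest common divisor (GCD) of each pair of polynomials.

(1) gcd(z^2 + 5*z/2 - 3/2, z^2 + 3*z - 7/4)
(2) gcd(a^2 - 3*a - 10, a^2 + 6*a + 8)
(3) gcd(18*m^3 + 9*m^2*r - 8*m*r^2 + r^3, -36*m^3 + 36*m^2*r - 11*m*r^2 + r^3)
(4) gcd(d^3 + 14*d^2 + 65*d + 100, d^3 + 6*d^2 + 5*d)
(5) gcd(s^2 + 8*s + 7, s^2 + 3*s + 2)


(1) = z - 1/2
(2) = gcd((a - 5)*(a + 2), (a + 2)*(a + 4)) = a + 2
(3) = gcd((-6*m + r)*(-3*m + r)*(m + r), (-6*m + r)*(-3*m + r)*(-2*m + r)) = 18*m^2 - 9*m*r + r^2
(4) = d + 5
(5) = gcd((s + 1)*(s + 7), (s + 1)*(s + 2)) = s + 1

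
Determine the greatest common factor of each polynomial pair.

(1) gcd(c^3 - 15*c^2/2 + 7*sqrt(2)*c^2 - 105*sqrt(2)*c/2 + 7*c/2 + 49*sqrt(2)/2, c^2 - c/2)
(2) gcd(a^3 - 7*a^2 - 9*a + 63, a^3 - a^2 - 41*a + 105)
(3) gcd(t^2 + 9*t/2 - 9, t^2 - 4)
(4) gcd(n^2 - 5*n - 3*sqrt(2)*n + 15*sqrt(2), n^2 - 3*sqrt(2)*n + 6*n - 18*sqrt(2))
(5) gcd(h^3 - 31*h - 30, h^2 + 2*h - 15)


(1) = c - 1/2
(2) = a - 3
(3) = gcd((t - 3/2)*(t + 6), (t - 2)*(t + 2)) = 1
(4) = gcd((n - 5)*(n - 3*sqrt(2)), (n + 6)*(n - 3*sqrt(2))) = n - 3*sqrt(2)
(5) = h + 5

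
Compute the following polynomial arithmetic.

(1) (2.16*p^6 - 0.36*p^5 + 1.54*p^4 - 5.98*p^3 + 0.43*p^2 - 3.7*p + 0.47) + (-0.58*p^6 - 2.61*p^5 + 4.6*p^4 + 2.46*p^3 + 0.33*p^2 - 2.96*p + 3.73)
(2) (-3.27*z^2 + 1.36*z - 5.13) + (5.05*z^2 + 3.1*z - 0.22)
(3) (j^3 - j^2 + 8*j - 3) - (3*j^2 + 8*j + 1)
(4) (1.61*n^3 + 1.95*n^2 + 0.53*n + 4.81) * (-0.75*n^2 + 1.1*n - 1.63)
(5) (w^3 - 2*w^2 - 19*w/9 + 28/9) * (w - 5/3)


(1) = 1.58*p^6 - 2.97*p^5 + 6.14*p^4 - 3.52*p^3 + 0.76*p^2 - 6.66*p + 4.2
(2) = 1.78*z^2 + 4.46*z - 5.35
(3) = j^3 - 4*j^2 - 4
(4) = -1.2075*n^5 + 0.3085*n^4 - 0.8768*n^3 - 6.203*n^2 + 4.4271*n - 7.8403
(5) = w^4 - 11*w^3/3 + 11*w^2/9 + 179*w/27 - 140/27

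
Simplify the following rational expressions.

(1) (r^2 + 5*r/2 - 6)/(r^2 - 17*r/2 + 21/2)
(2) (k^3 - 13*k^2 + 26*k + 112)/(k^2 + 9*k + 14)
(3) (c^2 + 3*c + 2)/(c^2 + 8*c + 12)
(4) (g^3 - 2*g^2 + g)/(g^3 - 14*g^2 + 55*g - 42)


(1) = (r + 4)/(r - 7)
(2) = (k^2 - 15*k + 56)/(k + 7)
(3) = (c + 1)/(c + 6)
(4) = (g^2 - g)/(g^2 - 13*g + 42)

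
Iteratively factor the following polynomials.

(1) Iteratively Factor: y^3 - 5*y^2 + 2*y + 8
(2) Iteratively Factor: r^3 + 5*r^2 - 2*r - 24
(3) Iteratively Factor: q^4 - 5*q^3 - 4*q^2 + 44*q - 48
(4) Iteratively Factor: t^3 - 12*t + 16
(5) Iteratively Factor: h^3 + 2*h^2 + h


(1) = (y + 1)*(y^2 - 6*y + 8) = (y - 2)*(y + 1)*(y - 4)
(2) = (r - 2)*(r^2 + 7*r + 12) = (r - 2)*(r + 4)*(r + 3)
(3) = (q + 3)*(q^3 - 8*q^2 + 20*q - 16) = (q - 4)*(q + 3)*(q^2 - 4*q + 4) = (q - 4)*(q - 2)*(q + 3)*(q - 2)
(4) = (t - 2)*(t^2 + 2*t - 8) = (t - 2)^2*(t + 4)
(5) = (h + 1)*(h^2 + h) = (h + 1)^2*(h)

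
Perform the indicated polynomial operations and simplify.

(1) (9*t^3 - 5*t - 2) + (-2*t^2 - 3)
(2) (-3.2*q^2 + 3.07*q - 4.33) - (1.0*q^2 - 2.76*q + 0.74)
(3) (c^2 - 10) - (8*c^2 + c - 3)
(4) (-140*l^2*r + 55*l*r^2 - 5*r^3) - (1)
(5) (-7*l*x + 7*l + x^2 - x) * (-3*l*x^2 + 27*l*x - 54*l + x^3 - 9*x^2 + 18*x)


(1) = 9*t^3 - 2*t^2 - 5*t - 5
(2) = -4.2*q^2 + 5.83*q - 5.07
(3) = -7*c^2 - c - 7
(4) = -140*l^2*r + 55*l*r^2 - 5*r^3 - 1
(5) = 21*l^2*x^3 - 210*l^2*x^2 + 567*l^2*x - 378*l^2 - 10*l*x^4 + 100*l*x^3 - 270*l*x^2 + 180*l*x + x^5 - 10*x^4 + 27*x^3 - 18*x^2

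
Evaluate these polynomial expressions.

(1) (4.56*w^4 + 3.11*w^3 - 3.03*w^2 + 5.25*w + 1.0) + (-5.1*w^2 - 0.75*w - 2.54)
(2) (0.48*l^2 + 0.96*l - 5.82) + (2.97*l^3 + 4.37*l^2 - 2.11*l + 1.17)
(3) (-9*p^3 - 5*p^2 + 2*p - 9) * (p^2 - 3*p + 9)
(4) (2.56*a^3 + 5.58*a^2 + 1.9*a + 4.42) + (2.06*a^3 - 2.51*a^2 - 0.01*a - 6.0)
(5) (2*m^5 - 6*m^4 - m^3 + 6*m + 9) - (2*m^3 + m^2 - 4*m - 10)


(1) = 4.56*w^4 + 3.11*w^3 - 8.13*w^2 + 4.5*w - 1.54
(2) = 2.97*l^3 + 4.85*l^2 - 1.15*l - 4.65
(3) = -9*p^5 + 22*p^4 - 64*p^3 - 60*p^2 + 45*p - 81
(4) = 4.62*a^3 + 3.07*a^2 + 1.89*a - 1.58
(5) = 2*m^5 - 6*m^4 - 3*m^3 - m^2 + 10*m + 19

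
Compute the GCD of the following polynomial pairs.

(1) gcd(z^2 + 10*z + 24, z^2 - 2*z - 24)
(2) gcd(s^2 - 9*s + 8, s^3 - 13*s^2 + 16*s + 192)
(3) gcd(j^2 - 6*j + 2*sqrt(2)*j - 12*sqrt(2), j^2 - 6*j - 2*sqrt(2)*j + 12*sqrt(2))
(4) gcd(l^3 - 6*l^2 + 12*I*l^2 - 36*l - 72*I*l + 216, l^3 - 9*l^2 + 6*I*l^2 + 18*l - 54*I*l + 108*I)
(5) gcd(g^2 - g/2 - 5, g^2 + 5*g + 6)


(1) = z + 4
(2) = s - 8
(3) = j - 6
(4) = l^2 + l*(-6 + 6*I) - 36*I
(5) = gcd((g - 5/2)*(g + 2), (g + 2)*(g + 3)) = g + 2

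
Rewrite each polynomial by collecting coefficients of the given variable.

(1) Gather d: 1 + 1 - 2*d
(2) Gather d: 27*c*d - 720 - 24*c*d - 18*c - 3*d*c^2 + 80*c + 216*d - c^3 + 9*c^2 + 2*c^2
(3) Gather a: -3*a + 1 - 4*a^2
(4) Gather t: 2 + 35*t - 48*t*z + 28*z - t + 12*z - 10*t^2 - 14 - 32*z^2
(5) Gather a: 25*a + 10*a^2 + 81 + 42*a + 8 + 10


(1) = 2 - 2*d
(2) = -c^3 + 11*c^2 + 62*c + d*(-3*c^2 + 3*c + 216) - 720
(3) = -4*a^2 - 3*a + 1
(4) = -10*t^2 + t*(34 - 48*z) - 32*z^2 + 40*z - 12
(5) = 10*a^2 + 67*a + 99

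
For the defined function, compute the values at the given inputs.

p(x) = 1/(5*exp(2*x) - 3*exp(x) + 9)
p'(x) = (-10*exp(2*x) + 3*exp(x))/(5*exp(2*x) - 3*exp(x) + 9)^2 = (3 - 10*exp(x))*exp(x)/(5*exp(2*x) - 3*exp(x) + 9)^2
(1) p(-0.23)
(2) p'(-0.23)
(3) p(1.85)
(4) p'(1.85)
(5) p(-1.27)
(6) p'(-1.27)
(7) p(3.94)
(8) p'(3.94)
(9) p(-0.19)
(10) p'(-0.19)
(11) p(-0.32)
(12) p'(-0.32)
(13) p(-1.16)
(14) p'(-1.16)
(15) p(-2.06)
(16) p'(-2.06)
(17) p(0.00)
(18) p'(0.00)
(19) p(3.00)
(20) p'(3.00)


(1) = 0.10
(2) = -0.04
(3) = 0.01
(4) = -0.01
(5) = 0.12
(6) = 0.00
(7) = 0.00
(8) = -0.00
(9) = 0.10
(10) = -0.04
(11) = 0.11
(12) = -0.03
(13) = 0.12
(14) = -0.00
(15) = 0.11
(16) = 0.00
(17) = 0.09
(18) = -0.06
(19) = 0.00
(20) = -0.00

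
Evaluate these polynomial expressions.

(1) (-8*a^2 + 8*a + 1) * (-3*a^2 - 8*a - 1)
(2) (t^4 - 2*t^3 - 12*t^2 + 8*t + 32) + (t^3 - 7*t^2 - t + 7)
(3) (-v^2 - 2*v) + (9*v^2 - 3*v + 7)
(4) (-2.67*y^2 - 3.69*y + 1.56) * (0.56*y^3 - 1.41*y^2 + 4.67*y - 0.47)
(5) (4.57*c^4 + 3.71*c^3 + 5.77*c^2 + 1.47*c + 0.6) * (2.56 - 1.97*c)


(1) = 24*a^4 + 40*a^3 - 59*a^2 - 16*a - 1
(2) = t^4 - t^3 - 19*t^2 + 7*t + 39
(3) = 8*v^2 - 5*v + 7
(4) = -1.4952*y^5 + 1.6983*y^4 - 6.3924*y^3 - 18.177*y^2 + 9.0195*y - 0.7332
(5) = -9.0029*c^5 + 4.3905*c^4 - 1.8693*c^3 + 11.8753*c^2 + 2.5812*c + 1.536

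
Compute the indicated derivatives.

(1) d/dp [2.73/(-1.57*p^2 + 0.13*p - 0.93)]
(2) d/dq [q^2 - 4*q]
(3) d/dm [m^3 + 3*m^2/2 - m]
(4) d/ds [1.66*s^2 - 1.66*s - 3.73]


(1) = (8.5722*p - 0.3549)/(1.57*p^2 - 0.13*p + 0.93)^2
(2) = 2*q - 4
(3) = 3*m^2 + 3*m - 1
(4) = 3.32*s - 1.66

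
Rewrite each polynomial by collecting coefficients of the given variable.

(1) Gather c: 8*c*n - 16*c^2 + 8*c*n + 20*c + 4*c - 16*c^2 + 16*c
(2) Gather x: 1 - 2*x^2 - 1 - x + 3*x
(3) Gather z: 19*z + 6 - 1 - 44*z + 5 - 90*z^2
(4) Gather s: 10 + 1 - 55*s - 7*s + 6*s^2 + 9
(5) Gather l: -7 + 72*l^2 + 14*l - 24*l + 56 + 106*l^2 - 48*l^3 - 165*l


(1) = -32*c^2 + c*(16*n + 40)
(2) = -2*x^2 + 2*x
(3) = -90*z^2 - 25*z + 10
(4) = 6*s^2 - 62*s + 20
(5) = -48*l^3 + 178*l^2 - 175*l + 49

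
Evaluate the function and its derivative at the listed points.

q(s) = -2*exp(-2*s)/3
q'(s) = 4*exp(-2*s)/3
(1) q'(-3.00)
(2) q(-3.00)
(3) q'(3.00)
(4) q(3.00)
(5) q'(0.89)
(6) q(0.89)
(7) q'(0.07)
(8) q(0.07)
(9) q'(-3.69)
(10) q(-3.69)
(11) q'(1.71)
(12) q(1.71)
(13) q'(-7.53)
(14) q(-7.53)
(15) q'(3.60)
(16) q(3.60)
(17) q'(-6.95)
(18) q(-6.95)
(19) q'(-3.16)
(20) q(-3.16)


(1) = 537.91
(2) = -268.95
(3) = 0.00
(4) = -0.00
(5) = 0.22
(6) = -0.11
(7) = 1.16
(8) = -0.58
(9) = 2138.12
(10) = -1069.06
(11) = 0.04
(12) = -0.02
(13) = 4628216.16
(14) = -2314108.08
(15) = 0.00
(16) = -0.00
(17) = 1450881.81
(18) = -725440.90
(19) = 740.76
(20) = -370.38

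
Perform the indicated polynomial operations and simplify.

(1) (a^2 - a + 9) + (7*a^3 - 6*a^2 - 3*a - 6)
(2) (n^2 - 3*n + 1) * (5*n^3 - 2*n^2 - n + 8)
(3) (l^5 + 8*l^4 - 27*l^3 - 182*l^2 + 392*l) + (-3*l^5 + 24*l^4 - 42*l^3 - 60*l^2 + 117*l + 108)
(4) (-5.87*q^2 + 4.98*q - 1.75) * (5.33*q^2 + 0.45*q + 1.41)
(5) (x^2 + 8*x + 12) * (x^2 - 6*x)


(1) = 7*a^3 - 5*a^2 - 4*a + 3
(2) = 5*n^5 - 17*n^4 + 10*n^3 + 9*n^2 - 25*n + 8
(3) = -2*l^5 + 32*l^4 - 69*l^3 - 242*l^2 + 509*l + 108
(4) = -31.2871*q^4 + 23.9019*q^3 - 15.3632*q^2 + 6.2343*q - 2.4675
(5) = x^4 + 2*x^3 - 36*x^2 - 72*x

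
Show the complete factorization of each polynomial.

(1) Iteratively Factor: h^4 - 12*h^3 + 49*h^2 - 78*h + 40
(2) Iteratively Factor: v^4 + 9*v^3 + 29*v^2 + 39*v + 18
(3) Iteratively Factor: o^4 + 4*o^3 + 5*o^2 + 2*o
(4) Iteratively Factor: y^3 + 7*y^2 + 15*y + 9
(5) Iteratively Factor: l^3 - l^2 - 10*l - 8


(1) = (h - 2)*(h^3 - 10*h^2 + 29*h - 20) = (h - 5)*(h - 2)*(h^2 - 5*h + 4) = (h - 5)*(h - 4)*(h - 2)*(h - 1)
(2) = (v + 2)*(v^3 + 7*v^2 + 15*v + 9) = (v + 2)*(v + 3)*(v^2 + 4*v + 3) = (v + 1)*(v + 2)*(v + 3)*(v + 3)
(3) = (o + 1)*(o^3 + 3*o^2 + 2*o) = o*(o + 1)*(o^2 + 3*o + 2) = o*(o + 1)^2*(o + 2)
(4) = (y + 3)*(y^2 + 4*y + 3) = (y + 1)*(y + 3)*(y + 3)
(5) = (l + 1)*(l^2 - 2*l - 8) = (l - 4)*(l + 1)*(l + 2)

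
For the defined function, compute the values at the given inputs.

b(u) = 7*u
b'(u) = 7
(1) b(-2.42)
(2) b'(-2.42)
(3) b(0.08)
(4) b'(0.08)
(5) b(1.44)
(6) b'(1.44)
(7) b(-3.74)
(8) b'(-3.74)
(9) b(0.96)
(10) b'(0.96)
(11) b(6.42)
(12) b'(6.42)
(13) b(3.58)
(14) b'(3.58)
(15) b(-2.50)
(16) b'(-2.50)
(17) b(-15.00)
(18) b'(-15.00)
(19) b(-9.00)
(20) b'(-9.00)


(1) = -16.94
(2) = 7.00
(3) = 0.56
(4) = 7.00
(5) = 10.08
(6) = 7.00
(7) = -26.18
(8) = 7.00
(9) = 6.72
(10) = 7.00
(11) = 44.94
(12) = 7.00
(13) = 25.06
(14) = 7.00
(15) = -17.50
(16) = 7.00
(17) = -105.00
(18) = 7.00
(19) = -63.00
(20) = 7.00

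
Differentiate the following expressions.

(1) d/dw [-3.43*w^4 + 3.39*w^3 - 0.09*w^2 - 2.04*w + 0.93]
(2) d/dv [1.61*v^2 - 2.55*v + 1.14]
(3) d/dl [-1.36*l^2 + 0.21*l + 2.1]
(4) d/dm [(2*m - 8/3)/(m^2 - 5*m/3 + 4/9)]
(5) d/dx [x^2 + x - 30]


(1) = -13.72*w^3 + 10.17*w^2 - 0.18*w - 2.04
(2) = 3.22*v - 2.55
(3) = 0.21 - 2.72*l
(4) = -18/(9*m^2 - 6*m + 1)
(5) = 2*x + 1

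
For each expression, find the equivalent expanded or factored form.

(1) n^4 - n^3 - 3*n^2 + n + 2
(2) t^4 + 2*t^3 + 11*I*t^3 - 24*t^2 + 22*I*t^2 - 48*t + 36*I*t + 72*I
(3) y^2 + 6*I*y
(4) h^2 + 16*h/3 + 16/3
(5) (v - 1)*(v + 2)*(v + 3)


(1) = (n - 2)*(n - 1)*(n + 1)^2
(2) = (t + 2)*(t - I)*(t + 6*I)^2
(3) = y*(y + 6*I)
(4) = (h + 4/3)*(h + 4)
(5) = v^3 + 4*v^2 + v - 6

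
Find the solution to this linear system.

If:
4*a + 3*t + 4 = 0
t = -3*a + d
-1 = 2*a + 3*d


Then:
a = 3/7
d = -13/21
t = -40/21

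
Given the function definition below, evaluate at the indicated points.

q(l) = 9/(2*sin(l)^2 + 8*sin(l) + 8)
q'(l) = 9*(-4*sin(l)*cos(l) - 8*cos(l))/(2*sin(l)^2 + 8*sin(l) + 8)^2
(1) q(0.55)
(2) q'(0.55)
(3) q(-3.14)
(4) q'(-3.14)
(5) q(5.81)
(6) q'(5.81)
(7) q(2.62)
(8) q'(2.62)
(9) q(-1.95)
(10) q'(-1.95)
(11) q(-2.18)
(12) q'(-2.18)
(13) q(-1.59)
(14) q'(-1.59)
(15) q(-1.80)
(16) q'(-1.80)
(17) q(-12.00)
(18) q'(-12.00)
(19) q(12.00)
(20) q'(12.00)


(1) = 0.71
(2) = -0.48
(3) = 1.13
(4) = 1.13
(5) = 1.89
(6) = -2.18
(7) = 0.72
(8) = 0.50
(9) = 3.92
(10) = 2.71
(11) = 3.23
(12) = 3.14
(13) = 4.50
(14) = 0.17
(15) = 4.27
(16) = 1.89
(17) = 0.70
(18) = -0.47
(19) = 2.10
(20) = -2.42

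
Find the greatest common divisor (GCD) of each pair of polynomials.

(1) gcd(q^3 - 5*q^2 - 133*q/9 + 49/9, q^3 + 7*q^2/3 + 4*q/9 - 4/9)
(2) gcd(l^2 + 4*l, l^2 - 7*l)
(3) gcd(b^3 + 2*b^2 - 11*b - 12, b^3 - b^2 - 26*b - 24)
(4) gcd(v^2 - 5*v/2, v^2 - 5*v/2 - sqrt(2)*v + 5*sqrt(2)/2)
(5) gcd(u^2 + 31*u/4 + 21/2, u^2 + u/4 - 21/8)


(1) = gcd((q - 7)*(q - 1/3)*(q + 7/3), (q - 1/3)*(q + 2/3)*(q + 2)) = q - 1/3
(2) = l
(3) = gcd((b - 3)*(b + 1)*(b + 4), (b - 6)*(b + 1)*(b + 4)) = b^2 + 5*b + 4
(4) = v - 5/2
(5) = gcd((u + 7/4)*(u + 6), (u - 3/2)*(u + 7/4)) = u + 7/4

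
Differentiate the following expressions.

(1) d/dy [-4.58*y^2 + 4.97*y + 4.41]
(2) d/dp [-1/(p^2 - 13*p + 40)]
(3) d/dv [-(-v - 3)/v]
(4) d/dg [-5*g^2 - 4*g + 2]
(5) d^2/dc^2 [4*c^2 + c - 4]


(1) = 4.97 - 9.16*y
(2) = (2*p - 13)/(p^2 - 13*p + 40)^2
(3) = -3/v^2
(4) = -10*g - 4
(5) = 8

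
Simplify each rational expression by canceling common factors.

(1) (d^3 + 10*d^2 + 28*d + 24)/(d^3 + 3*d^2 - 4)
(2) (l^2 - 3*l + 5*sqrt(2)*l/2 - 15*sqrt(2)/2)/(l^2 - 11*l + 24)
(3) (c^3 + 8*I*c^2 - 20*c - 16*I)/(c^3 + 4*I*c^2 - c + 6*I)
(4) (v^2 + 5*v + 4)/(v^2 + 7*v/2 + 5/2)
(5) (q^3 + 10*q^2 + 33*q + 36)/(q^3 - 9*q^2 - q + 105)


(1) = (d + 6)/(d - 1)
(2) = (2*l + 5*sqrt(2))/(2*l - 16)
(3) = (c^2 + 6*I*c - 8)/(c^2 + 2*I*c + 3)
(4) = (2*v + 8)/(2*v + 5)
(5) = (q^2 + 7*q + 12)/(q^2 - 12*q + 35)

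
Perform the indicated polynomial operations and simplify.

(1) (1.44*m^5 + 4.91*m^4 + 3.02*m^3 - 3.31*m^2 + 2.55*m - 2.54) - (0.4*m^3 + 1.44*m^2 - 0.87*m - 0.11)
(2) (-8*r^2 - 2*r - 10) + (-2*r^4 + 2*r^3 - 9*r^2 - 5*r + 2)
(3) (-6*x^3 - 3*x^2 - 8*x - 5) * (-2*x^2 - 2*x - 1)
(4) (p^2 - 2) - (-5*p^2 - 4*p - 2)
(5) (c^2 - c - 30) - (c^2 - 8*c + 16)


(1) = 1.44*m^5 + 4.91*m^4 + 2.62*m^3 - 4.75*m^2 + 3.42*m - 2.43
(2) = -2*r^4 + 2*r^3 - 17*r^2 - 7*r - 8
(3) = 12*x^5 + 18*x^4 + 28*x^3 + 29*x^2 + 18*x + 5
(4) = 6*p^2 + 4*p
(5) = 7*c - 46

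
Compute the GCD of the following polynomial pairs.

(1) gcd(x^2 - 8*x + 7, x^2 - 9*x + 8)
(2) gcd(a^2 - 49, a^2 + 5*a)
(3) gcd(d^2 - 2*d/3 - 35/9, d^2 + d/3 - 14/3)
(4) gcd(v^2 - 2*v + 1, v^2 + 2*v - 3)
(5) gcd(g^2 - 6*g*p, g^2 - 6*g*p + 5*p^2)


(1) = gcd((x - 7)*(x - 1), (x - 8)*(x - 1)) = x - 1
(2) = 1
(3) = gcd((d - 7/3)*(d + 5/3), (d - 2)*(d + 7/3)) = 1
(4) = v - 1
(5) = gcd(g*(g - 6*p), (g - 5*p)*(g - p)) = 1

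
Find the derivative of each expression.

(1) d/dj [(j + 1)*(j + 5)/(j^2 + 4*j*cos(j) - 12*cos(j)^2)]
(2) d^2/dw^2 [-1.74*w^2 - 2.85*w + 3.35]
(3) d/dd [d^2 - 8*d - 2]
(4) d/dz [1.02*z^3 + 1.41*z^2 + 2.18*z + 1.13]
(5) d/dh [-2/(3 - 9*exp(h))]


(1) = 2*(-(j + 1)*(j + 5)*(-2*j*sin(j) + j + 6*sin(2*j) + 2*cos(j)) + (j + 3)*(j^2 + 4*j*cos(j) - 12*cos(j)^2))/((j - 2*cos(j))^2*(j + 6*cos(j))^2)
(2) = -3.48000000000000
(3) = 2*d - 8
(4) = 3.06*z^2 + 2.82*z + 2.18
(5) = -2*exp(h)/(3*exp(h) - 1)^2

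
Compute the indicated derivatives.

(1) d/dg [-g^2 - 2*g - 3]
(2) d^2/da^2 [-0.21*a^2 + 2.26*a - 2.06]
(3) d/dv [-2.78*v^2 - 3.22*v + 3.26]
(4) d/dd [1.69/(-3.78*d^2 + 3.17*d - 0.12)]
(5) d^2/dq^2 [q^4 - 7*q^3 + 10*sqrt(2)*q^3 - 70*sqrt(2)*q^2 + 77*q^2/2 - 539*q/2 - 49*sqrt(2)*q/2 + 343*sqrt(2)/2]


(1) = -2*g - 2
(2) = -0.420000000000000
(3) = -5.56*v - 3.22
(4) = (12.7764*d - 5.3573)/(3.78*d^2 - 3.17*d + 0.12)^2
(5) = 12*q^2 - 42*q + 60*sqrt(2)*q - 140*sqrt(2) + 77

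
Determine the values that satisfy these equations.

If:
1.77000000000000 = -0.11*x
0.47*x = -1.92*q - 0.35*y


Then:
q = 3.93892045454545 - 0.182291666666667*y
x = -16.09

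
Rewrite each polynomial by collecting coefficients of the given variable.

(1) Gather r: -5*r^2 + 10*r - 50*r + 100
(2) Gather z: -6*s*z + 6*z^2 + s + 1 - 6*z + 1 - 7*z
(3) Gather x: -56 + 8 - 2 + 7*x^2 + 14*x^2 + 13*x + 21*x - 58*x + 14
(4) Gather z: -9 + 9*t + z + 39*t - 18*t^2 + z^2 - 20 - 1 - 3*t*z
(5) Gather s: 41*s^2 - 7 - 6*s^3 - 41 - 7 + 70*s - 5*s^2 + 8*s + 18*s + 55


(1) = -5*r^2 - 40*r + 100
(2) = s + 6*z^2 + z*(-6*s - 13) + 2
(3) = 21*x^2 - 24*x - 36
(4) = -18*t^2 + 48*t + z^2 + z*(1 - 3*t) - 30
(5) = -6*s^3 + 36*s^2 + 96*s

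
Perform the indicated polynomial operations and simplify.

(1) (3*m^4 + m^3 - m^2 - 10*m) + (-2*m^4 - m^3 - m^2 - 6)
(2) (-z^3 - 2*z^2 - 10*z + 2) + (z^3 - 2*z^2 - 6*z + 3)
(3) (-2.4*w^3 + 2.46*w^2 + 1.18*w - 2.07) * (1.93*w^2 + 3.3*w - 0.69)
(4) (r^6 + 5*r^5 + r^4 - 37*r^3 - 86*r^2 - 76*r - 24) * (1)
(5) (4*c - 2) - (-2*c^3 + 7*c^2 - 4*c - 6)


(1) = m^4 - 2*m^2 - 10*m - 6
(2) = -4*z^2 - 16*z + 5
(3) = -4.632*w^5 - 3.1722*w^4 + 12.0514*w^3 - 1.7985*w^2 - 7.6452*w + 1.4283
(4) = r^6 + 5*r^5 + r^4 - 37*r^3 - 86*r^2 - 76*r - 24
(5) = 2*c^3 - 7*c^2 + 8*c + 4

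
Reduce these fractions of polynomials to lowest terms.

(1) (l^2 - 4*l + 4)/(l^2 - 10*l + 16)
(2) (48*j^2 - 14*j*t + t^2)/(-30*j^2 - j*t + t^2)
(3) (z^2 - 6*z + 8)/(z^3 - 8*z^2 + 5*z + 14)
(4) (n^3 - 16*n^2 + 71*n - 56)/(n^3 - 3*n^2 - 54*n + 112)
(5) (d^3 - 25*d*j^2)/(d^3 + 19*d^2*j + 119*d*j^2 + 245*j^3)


(1) = (l - 2)/(l - 8)
(2) = (-8*j + t)/(5*j + t)
(3) = (z - 4)/(z^2 - 6*z - 7)
(4) = (n^2 - 8*n + 7)/(n^2 + 5*n - 14)
(5) = (d^2 - 5*d*j)/(d^2 + 14*d*j + 49*j^2)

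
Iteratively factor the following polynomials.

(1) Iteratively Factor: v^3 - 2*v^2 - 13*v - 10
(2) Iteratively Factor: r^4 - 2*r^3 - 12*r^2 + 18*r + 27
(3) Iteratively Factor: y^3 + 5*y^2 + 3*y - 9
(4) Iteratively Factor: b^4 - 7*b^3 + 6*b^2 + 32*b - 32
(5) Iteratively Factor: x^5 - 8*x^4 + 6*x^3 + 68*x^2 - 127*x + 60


(1) = (v + 1)*(v^2 - 3*v - 10) = (v + 1)*(v + 2)*(v - 5)
(2) = (r + 1)*(r^3 - 3*r^2 - 9*r + 27) = (r - 3)*(r + 1)*(r^2 - 9) = (r - 3)^2*(r + 1)*(r + 3)
(3) = (y + 3)*(y^2 + 2*y - 3) = (y - 1)*(y + 3)*(y + 3)
(4) = (b - 1)*(b^3 - 6*b^2 + 32) = (b - 4)*(b - 1)*(b^2 - 2*b - 8) = (b - 4)^2*(b - 1)*(b + 2)
(5) = (x - 5)*(x^4 - 3*x^3 - 9*x^2 + 23*x - 12) = (x - 5)*(x - 1)*(x^3 - 2*x^2 - 11*x + 12) = (x - 5)*(x - 4)*(x - 1)*(x^2 + 2*x - 3) = (x - 5)*(x - 4)*(x - 1)*(x + 3)*(x - 1)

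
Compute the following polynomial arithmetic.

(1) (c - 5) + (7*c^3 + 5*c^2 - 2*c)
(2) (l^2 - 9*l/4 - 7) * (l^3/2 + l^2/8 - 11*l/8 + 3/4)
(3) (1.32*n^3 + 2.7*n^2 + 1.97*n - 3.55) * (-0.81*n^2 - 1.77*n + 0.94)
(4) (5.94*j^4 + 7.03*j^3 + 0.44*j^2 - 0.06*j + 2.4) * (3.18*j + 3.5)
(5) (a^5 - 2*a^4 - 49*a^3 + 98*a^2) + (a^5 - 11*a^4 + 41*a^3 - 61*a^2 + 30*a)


(1) = 7*c^3 + 5*c^2 - c - 5
(2) = l^5/2 - l^4 - 165*l^3/32 + 95*l^2/32 + 127*l/16 - 21/4
(3) = -1.0692*n^5 - 4.5234*n^4 - 5.1339*n^3 + 1.9266*n^2 + 8.1353*n - 3.337
(4) = 18.8892*j^5 + 43.1454*j^4 + 26.0042*j^3 + 1.3492*j^2 + 7.422*j + 8.4
(5) = 2*a^5 - 13*a^4 - 8*a^3 + 37*a^2 + 30*a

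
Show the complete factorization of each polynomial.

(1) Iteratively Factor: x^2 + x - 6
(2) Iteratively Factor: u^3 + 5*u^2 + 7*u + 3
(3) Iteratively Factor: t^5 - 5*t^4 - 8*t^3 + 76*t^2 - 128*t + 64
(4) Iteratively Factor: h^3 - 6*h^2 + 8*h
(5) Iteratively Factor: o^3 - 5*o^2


(1) = (x + 3)*(x - 2)
(2) = (u + 1)*(u^2 + 4*u + 3) = (u + 1)^2*(u + 3)
(3) = (t - 2)*(t^4 - 3*t^3 - 14*t^2 + 48*t - 32) = (t - 2)*(t - 1)*(t^3 - 2*t^2 - 16*t + 32) = (t - 2)*(t - 1)*(t + 4)*(t^2 - 6*t + 8) = (t - 4)*(t - 2)*(t - 1)*(t + 4)*(t - 2)
(4) = (h - 4)*(h^2 - 2*h) = h*(h - 4)*(h - 2)
(5) = (o - 5)*(o^2) = o*(o - 5)*(o)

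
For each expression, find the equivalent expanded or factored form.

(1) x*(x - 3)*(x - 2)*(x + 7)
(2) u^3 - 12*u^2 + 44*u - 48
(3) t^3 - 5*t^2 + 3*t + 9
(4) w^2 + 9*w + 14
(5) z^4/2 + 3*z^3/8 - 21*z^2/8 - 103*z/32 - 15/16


(1) = x^4 + 2*x^3 - 29*x^2 + 42*x
(2) = (u - 6)*(u - 4)*(u - 2)
(3) = (t - 3)^2*(t + 1)
(4) = (w + 2)*(w + 7)
(5) = (z/2 + 1)*(z - 5/2)*(z + 1/2)*(z + 3/4)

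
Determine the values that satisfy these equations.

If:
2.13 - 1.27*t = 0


Then:
t = 1.68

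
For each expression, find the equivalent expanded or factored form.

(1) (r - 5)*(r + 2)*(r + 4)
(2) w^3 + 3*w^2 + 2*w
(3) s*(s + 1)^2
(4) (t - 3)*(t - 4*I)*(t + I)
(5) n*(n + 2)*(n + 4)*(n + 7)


(1) = r^3 + r^2 - 22*r - 40
(2) = w*(w + 1)*(w + 2)
(3) = s^3 + 2*s^2 + s
(4) = t^3 - 3*t^2 - 3*I*t^2 + 4*t + 9*I*t - 12
(5) = n^4 + 13*n^3 + 50*n^2 + 56*n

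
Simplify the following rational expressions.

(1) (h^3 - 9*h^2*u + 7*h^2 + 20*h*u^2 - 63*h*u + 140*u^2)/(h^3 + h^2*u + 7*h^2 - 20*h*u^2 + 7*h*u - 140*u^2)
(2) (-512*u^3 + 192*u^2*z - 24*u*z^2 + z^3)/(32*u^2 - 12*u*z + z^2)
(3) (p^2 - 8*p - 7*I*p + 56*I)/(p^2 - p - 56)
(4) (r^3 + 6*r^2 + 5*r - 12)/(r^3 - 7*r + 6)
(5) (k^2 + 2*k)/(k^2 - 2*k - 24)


(1) = (h - 5*u)/(h + 5*u)
(2) = (64*u^2 - 16*u*z + z^2)/(-4*u + z)
(3) = (p - 7*I)/(p + 7)
(4) = (r + 4)/(r - 2)
(5) = (k^2 + 2*k)/(k^2 - 2*k - 24)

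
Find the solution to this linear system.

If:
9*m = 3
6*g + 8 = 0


Then:
g = -4/3
m = 1/3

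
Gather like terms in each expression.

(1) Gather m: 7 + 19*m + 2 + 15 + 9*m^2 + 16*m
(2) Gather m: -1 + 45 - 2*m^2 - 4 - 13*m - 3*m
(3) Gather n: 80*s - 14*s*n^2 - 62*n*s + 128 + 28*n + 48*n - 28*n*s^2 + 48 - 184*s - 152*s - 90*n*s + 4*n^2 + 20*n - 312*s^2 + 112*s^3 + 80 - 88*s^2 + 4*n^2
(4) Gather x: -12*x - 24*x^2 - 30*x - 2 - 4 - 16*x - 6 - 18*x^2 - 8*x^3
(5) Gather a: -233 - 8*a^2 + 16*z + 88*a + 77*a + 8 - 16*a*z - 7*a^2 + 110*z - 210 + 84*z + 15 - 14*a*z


(1) = 9*m^2 + 35*m + 24
(2) = -2*m^2 - 16*m + 40
(3) = n^2*(8 - 14*s) + n*(-28*s^2 - 152*s + 96) + 112*s^3 - 400*s^2 - 256*s + 256
(4) = -8*x^3 - 42*x^2 - 58*x - 12
(5) = -15*a^2 + a*(165 - 30*z) + 210*z - 420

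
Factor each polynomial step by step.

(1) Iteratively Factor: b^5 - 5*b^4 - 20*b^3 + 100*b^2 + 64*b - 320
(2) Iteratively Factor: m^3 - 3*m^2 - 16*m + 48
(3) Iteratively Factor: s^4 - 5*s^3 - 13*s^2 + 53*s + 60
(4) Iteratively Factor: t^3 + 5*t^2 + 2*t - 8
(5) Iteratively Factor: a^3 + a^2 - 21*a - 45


(1) = (b - 2)*(b^4 - 3*b^3 - 26*b^2 + 48*b + 160) = (b - 2)*(b + 4)*(b^3 - 7*b^2 + 2*b + 40) = (b - 4)*(b - 2)*(b + 4)*(b^2 - 3*b - 10) = (b - 5)*(b - 4)*(b - 2)*(b + 4)*(b + 2)
(2) = (m - 4)*(m^2 + m - 12) = (m - 4)*(m - 3)*(m + 4)
(3) = (s - 4)*(s^3 - s^2 - 17*s - 15) = (s - 5)*(s - 4)*(s^2 + 4*s + 3) = (s - 5)*(s - 4)*(s + 3)*(s + 1)
(4) = (t - 1)*(t^2 + 6*t + 8) = (t - 1)*(t + 4)*(t + 2)
(5) = (a - 5)*(a^2 + 6*a + 9) = (a - 5)*(a + 3)*(a + 3)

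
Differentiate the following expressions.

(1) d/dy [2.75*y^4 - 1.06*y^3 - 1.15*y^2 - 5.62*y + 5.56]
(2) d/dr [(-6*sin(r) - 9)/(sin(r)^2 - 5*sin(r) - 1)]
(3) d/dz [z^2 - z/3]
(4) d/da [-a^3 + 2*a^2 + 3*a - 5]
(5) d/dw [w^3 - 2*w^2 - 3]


(1) = 11.0*y^3 - 3.18*y^2 - 2.3*y - 5.62
(2) = 3*(6*sin(r) - 2*cos(r)^2 - 11)*cos(r)/(5*sin(r) + cos(r)^2)^2
(3) = 2*z - 1/3
(4) = -3*a^2 + 4*a + 3
(5) = w*(3*w - 4)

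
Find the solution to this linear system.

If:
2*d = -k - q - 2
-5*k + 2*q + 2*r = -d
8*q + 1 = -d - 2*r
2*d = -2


Then:
d = -1
k = 1
q = -1
r = 4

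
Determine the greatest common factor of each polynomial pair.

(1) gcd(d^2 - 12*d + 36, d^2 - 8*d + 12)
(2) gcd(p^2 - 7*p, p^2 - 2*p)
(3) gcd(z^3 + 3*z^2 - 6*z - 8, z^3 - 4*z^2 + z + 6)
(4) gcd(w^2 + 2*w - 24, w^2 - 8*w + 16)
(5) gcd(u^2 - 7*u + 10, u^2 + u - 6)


(1) = gcd((d - 6)^2, (d - 6)*(d - 2)) = d - 6
(2) = p
(3) = z^2 - z - 2
(4) = w - 4
(5) = u - 2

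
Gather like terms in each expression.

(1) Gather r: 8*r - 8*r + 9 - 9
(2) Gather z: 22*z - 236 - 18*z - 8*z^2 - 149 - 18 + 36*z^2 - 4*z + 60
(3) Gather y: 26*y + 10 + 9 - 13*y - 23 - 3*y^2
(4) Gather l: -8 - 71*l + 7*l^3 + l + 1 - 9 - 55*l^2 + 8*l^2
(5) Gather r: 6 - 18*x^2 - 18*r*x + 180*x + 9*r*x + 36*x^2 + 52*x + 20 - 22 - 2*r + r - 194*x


(1) = 0
(2) = 28*z^2 - 343
(3) = -3*y^2 + 13*y - 4
(4) = 7*l^3 - 47*l^2 - 70*l - 16
(5) = r*(-9*x - 1) + 18*x^2 + 38*x + 4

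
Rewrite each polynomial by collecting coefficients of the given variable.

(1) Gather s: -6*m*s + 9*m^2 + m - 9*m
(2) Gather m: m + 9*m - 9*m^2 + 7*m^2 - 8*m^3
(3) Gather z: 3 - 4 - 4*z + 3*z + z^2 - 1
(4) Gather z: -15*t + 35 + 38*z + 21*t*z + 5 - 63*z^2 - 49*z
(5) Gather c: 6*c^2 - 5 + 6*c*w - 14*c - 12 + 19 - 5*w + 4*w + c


(1) = 9*m^2 - 6*m*s - 8*m
(2) = -8*m^3 - 2*m^2 + 10*m
(3) = z^2 - z - 2
(4) = -15*t - 63*z^2 + z*(21*t - 11) + 40
(5) = 6*c^2 + c*(6*w - 13) - w + 2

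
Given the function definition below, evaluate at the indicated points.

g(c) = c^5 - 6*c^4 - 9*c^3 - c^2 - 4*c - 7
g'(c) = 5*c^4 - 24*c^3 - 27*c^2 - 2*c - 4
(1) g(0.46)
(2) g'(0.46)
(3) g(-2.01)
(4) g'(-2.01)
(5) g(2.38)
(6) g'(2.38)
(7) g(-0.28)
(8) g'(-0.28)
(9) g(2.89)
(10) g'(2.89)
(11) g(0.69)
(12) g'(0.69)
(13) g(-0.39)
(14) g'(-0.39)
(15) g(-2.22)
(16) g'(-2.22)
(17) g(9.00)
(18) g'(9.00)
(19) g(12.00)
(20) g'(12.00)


(1) = -10.18
(2) = -12.75
(3) = -60.66
(4) = 167.44
(5) = -259.67
(6) = -324.82
(7) = -5.80
(8) = -5.00
(9) = -461.10
(10) = -465.80
(11) = -14.40
(12) = -24.99
(13) = -5.21
(14) = -5.79
(15) = -104.24
(16) = 251.40
(17) = 12998.00
(18) = 13100.00
(19) = 108665.00
(20) = 58292.00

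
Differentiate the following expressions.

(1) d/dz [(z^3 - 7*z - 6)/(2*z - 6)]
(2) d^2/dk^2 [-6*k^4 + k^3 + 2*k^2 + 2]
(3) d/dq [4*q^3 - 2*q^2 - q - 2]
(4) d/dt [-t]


(1) = z + 3/2
(2) = -72*k^2 + 6*k + 4
(3) = 12*q^2 - 4*q - 1
(4) = -1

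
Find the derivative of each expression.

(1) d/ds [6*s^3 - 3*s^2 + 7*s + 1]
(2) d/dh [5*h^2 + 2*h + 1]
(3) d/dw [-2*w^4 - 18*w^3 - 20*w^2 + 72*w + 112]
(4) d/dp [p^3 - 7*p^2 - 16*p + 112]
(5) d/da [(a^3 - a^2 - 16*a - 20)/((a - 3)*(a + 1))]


(1) = 18*s^2 - 6*s + 7
(2) = 10*h + 2
(3) = -8*w^3 - 54*w^2 - 40*w + 72
(4) = 3*p^2 - 14*p - 16
(5) = (a^4 - 4*a^3 + 9*a^2 + 46*a + 8)/(a^4 - 4*a^3 - 2*a^2 + 12*a + 9)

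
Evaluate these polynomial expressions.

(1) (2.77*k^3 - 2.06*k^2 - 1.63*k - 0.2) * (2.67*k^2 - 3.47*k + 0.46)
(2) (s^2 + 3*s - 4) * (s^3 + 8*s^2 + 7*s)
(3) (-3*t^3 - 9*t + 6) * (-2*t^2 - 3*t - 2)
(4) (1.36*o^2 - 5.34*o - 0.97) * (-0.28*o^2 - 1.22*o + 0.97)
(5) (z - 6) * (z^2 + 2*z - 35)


(1) = 7.3959*k^5 - 15.1121*k^4 + 4.0703*k^3 + 4.1745*k^2 - 0.0558*k - 0.092
(2) = s^5 + 11*s^4 + 27*s^3 - 11*s^2 - 28*s
(3) = 6*t^5 + 9*t^4 + 24*t^3 + 15*t^2 - 12
(4) = -0.3808*o^4 - 0.164*o^3 + 8.1056*o^2 - 3.9964*o - 0.9409
(5) = z^3 - 4*z^2 - 47*z + 210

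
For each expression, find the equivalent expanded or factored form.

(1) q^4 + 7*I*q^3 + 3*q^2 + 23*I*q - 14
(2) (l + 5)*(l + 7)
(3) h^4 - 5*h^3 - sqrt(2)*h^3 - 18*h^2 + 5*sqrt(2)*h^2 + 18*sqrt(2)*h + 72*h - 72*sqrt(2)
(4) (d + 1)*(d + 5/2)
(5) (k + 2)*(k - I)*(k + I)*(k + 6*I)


(1) = (q - 2*I)*(q + I)^2*(q + 7*I)
(2) = l^2 + 12*l + 35
(3) = (h - 6)*(h - 3)*(h + 4)*(h - sqrt(2))
(4) = d^2 + 7*d/2 + 5/2
(5) = k^4 + 2*k^3 + 6*I*k^3 + k^2 + 12*I*k^2 + 2*k + 6*I*k + 12*I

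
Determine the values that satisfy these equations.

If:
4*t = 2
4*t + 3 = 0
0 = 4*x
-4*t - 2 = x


Then:
No Solution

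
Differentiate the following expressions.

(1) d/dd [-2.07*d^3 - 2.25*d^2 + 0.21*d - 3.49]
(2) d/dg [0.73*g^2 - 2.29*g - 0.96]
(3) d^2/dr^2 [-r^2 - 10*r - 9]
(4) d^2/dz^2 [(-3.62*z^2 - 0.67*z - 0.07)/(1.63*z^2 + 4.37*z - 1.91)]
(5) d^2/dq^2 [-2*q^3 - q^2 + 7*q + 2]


(1) = -6.21*d^2 - 4.5*d + 0.21
(2) = 1.46*g - 2.29
(3) = -2
(4) = (48.010998*z^3 - 68.736774*z^2 - 15.507168*z - 40.70625)/(4.330747*z^6 + 34.831959*z^5 + 78.159804*z^4 + 1.822727*z^3 - 91.586028*z^2 + 47.826591*z - 6.967871)
(5) = -12*q - 2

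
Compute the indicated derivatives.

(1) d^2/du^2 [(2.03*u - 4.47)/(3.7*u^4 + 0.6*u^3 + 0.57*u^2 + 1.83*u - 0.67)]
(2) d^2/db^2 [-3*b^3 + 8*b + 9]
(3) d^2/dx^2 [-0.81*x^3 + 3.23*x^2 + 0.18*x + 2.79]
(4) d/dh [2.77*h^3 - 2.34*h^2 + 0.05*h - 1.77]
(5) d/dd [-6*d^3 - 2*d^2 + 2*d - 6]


(1) = (333.4884*u^7 - 1151.7804*u^6 - 267.62958*u^5 - 267.30576*u^4 - 48.016706*u^3 - 161.343018*u^2 - 34.10604*u - 28.375386)/(50.653*u^12 + 24.642*u^11 + 27.4059*u^10 + 82.9665*u^9 + 1.08069*u^8 + 16.79364*u^7 + 31.911363*u^6 - 20.782539*u^5 + 5.6424*u^4 + 2.743245*u^3 - 5.96367*u^2 + 2.464461*u - 0.300763)
(2) = -18*b
(3) = 6.46 - 4.86*x
(4) = 8.31*h^2 - 4.68*h + 0.05
(5) = -18*d^2 - 4*d + 2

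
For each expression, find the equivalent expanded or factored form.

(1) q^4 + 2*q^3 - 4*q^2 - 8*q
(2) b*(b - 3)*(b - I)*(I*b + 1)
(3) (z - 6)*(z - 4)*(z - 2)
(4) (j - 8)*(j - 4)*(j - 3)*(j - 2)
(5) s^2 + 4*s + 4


(1) = q*(q - 2)*(q + 2)^2
(2) = I*b^4 + 2*b^3 - 3*I*b^3 - 6*b^2 - I*b^2 + 3*I*b
(3) = z^3 - 12*z^2 + 44*z - 48
(4) = j^4 - 17*j^3 + 98*j^2 - 232*j + 192
(5) = (s + 2)^2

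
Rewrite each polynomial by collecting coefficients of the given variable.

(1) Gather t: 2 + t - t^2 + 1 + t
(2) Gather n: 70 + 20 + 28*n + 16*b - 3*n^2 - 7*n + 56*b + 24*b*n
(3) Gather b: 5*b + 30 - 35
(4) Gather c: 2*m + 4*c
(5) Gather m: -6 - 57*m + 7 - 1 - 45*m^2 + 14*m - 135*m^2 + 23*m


(1) = -t^2 + 2*t + 3
(2) = 72*b - 3*n^2 + n*(24*b + 21) + 90
(3) = 5*b - 5
(4) = 4*c + 2*m
(5) = -180*m^2 - 20*m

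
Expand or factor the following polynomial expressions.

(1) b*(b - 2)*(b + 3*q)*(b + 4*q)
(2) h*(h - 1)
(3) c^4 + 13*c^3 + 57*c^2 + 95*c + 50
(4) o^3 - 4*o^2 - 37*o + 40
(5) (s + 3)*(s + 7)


(1) = b^4 + 7*b^3*q - 2*b^3 + 12*b^2*q^2 - 14*b^2*q - 24*b*q^2
(2) = h^2 - h
(3) = (c + 1)*(c + 2)*(c + 5)^2
(4) = (o - 8)*(o - 1)*(o + 5)
(5) = s^2 + 10*s + 21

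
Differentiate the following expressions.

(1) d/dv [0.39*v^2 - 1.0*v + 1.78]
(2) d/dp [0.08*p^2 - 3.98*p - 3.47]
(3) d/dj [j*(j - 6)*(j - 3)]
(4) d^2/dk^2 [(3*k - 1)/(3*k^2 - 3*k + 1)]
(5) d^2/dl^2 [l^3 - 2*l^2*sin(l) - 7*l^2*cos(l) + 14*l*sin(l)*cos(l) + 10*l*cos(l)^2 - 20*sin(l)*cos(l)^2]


(1) = 0.78*v - 1.0
(2) = 0.16*p - 3.98
(3) = 3*j^2 - 18*j + 18
(4) = 6*((4 - 9*k)*(3*k^2 - 3*k + 1) + 3*(2*k - 1)^2*(3*k - 1))/(3*k^2 - 3*k + 1)^3
(5) = 2*l^2*sin(l) + 7*l^2*cos(l) + 28*l*sin(l) - 28*l*sin(2*l) - 8*l*cos(l) - 20*l*cos(2*l) + 6*l + sin(l) - 20*sin(2*l) + 45*sin(3*l) - 14*cos(l) + 28*cos(2*l)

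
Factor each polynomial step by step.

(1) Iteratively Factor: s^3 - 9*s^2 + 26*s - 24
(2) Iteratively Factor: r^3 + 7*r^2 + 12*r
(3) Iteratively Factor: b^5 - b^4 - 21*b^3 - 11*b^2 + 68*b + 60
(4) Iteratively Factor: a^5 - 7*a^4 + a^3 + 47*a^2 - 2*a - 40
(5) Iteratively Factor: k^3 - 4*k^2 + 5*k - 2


(1) = (s - 3)*(s^2 - 6*s + 8) = (s - 3)*(s - 2)*(s - 4)
(2) = (r + 4)*(r^2 + 3*r) = r*(r + 4)*(r + 3)
(3) = (b - 2)*(b^4 + b^3 - 19*b^2 - 49*b - 30) = (b - 2)*(b + 2)*(b^3 - b^2 - 17*b - 15) = (b - 2)*(b + 1)*(b + 2)*(b^2 - 2*b - 15) = (b - 2)*(b + 1)*(b + 2)*(b + 3)*(b - 5)
(4) = (a + 1)*(a^4 - 8*a^3 + 9*a^2 + 38*a - 40) = (a - 4)*(a + 1)*(a^3 - 4*a^2 - 7*a + 10) = (a - 5)*(a - 4)*(a + 1)*(a^2 + a - 2) = (a - 5)*(a - 4)*(a + 1)*(a + 2)*(a - 1)
(5) = (k - 2)*(k^2 - 2*k + 1) = (k - 2)*(k - 1)*(k - 1)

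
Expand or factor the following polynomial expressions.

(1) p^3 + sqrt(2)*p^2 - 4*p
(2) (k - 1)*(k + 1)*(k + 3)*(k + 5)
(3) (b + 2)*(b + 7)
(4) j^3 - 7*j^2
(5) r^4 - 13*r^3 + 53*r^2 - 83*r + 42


(1) = p*(p - sqrt(2))*(p + 2*sqrt(2))
(2) = k^4 + 8*k^3 + 14*k^2 - 8*k - 15
(3) = b^2 + 9*b + 14
(4) = j^2*(j - 7)
(5) = (r - 7)*(r - 3)*(r - 2)*(r - 1)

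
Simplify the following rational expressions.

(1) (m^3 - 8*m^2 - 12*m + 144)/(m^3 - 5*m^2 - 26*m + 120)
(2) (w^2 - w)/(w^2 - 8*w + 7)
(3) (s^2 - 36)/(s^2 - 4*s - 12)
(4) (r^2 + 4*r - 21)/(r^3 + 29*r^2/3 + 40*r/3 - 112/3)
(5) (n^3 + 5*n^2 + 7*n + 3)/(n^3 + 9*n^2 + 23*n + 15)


(1) = (m^2 - 2*m - 24)/(m^2 + m - 20)
(2) = w/(w - 7)
(3) = (s + 6)/(s + 2)
(4) = (3*r - 9)/(3*r^2 + 8*r - 16)
(5) = (n + 1)/(n + 5)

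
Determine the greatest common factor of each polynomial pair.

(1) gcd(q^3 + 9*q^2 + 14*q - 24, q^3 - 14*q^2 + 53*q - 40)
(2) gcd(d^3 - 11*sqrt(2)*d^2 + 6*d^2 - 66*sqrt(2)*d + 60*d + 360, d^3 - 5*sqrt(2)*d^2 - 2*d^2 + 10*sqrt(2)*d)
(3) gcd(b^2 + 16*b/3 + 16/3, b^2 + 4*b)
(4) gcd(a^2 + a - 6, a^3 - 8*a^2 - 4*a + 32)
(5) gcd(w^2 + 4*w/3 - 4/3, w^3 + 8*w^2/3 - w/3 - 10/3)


(1) = q - 1
(2) = gcd((d + 6)*(d - 6*sqrt(2))*(d - 5*sqrt(2)), d*(d - 2)*(d - 5*sqrt(2))) = d - 5*sqrt(2)
(3) = b + 4
(4) = gcd((a - 2)*(a + 3), (a - 8)*(a - 2)*(a + 2)) = a - 2
(5) = gcd((w - 2/3)*(w + 2), (w - 1)*(w + 5/3)*(w + 2)) = w + 2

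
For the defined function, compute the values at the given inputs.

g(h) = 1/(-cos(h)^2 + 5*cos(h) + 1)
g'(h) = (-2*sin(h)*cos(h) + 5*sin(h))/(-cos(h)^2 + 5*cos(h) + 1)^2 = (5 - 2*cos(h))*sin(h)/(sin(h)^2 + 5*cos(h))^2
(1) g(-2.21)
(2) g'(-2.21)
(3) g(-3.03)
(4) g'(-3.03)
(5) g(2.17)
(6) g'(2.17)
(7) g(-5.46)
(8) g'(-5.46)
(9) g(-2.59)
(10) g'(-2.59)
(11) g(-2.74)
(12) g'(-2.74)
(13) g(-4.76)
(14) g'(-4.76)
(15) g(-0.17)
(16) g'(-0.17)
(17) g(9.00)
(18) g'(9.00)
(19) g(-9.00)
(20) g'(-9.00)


(1) = -0.43
(2) = -0.91
(3) = -0.20
(4) = -0.03
(5) = -0.47
(6) = 1.11
(7) = 0.25
(8) = 0.17
(9) = -0.25
(10) = -0.22
(11) = -0.22
(12) = -0.14
(13) = 0.81
(14) = 3.21
(15) = 0.20
(16) = -0.02
(17) = -0.23
(18) = 0.15
(19) = -0.23
(20) = -0.15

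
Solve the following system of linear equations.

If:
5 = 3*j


Then:
j = 5/3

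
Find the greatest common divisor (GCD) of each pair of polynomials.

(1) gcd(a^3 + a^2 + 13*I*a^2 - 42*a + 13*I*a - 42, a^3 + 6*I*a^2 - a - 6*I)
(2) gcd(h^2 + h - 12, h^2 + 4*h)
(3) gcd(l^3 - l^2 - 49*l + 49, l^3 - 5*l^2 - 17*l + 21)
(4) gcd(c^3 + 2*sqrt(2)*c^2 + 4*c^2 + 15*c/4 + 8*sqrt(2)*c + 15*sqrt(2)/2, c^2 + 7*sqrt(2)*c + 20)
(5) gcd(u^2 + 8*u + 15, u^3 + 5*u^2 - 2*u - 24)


(1) = gcd((a + 1)*(a + 6*I)*(a + 7*I), (a - 1)*(a + 1)*(a + 6*I)) = a^2 + a*(1 + 6*I) + 6*I
(2) = gcd((h - 3)*(h + 4), h*(h + 4)) = h + 4
(3) = l^2 - 8*l + 7
(4) = gcd((c + 3/2)*(c + 5/2)*(c + 2*sqrt(2)), (c + 2*sqrt(2))*(c + 5*sqrt(2))) = c + 2*sqrt(2)
(5) = gcd((u + 3)*(u + 5), (u - 2)*(u + 3)*(u + 4)) = u + 3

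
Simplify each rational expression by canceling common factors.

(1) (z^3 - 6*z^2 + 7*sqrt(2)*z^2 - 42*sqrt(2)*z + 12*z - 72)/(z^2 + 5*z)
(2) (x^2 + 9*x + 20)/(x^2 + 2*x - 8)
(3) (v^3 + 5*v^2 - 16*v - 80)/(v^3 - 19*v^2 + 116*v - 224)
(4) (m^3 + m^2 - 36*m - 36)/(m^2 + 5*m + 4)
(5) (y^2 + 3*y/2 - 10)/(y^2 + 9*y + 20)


(1) = (z^3 + z^2*(-6 + 7*sqrt(2)) + z*(12 - 42*sqrt(2)) - 72)/(z^2 + 5*z)
(2) = (x + 5)/(x - 2)
(3) = (v^2 + 9*v + 20)/(v^2 - 15*v + 56)
(4) = (m^2 - 36)/(m + 4)
(5) = (2*y - 5)/(2*y + 10)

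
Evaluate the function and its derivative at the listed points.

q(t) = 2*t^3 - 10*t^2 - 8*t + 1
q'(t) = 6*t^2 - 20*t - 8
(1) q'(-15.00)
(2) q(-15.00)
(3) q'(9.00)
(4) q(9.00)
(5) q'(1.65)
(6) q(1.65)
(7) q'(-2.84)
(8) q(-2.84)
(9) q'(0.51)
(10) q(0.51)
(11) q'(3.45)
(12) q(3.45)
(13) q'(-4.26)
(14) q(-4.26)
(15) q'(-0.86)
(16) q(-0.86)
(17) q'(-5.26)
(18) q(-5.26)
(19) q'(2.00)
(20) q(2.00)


(1) = 1642.00
(2) = -8879.00
(3) = 298.00
(4) = 577.00
(5) = -24.67
(6) = -30.44
(7) = 97.19
(8) = -102.75
(9) = -16.64
(10) = -5.42
(11) = -5.58
(12) = -63.50
(13) = 186.09
(14) = -301.01
(15) = 13.64
(16) = -0.79
(17) = 263.21
(18) = -524.66
(19) = -24.00
(20) = -39.00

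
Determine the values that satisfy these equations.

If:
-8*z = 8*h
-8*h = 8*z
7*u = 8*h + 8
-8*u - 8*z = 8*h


Then:
h = -1
u = 0
z = 1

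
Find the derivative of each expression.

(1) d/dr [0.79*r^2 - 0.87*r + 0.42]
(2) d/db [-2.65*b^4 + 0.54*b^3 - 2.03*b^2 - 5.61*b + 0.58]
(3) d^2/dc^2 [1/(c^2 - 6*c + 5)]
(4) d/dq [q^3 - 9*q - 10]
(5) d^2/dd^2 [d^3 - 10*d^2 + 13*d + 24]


(1) = 1.58*r - 0.87
(2) = -10.6*b^3 + 1.62*b^2 - 4.06*b - 5.61
(3) = 2*(-c^2 + 6*c + 4*(c - 3)^2 - 5)/(c^2 - 6*c + 5)^3
(4) = 3*q^2 - 9
(5) = 6*d - 20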